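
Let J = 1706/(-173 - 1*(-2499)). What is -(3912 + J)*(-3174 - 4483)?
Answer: 34843247413/1163 ≈ 2.9960e+7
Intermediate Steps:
J = 853/1163 (J = 1706/(-173 + 2499) = 1706/2326 = 1706*(1/2326) = 853/1163 ≈ 0.73345)
-(3912 + J)*(-3174 - 4483) = -(3912 + 853/1163)*(-3174 - 4483) = -4550509*(-7657)/1163 = -1*(-34843247413/1163) = 34843247413/1163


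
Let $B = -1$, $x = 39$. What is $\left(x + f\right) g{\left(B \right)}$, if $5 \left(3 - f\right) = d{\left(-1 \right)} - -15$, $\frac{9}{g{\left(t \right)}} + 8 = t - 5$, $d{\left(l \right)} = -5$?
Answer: $- \frac{180}{7} \approx -25.714$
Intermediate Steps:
$g{\left(t \right)} = \frac{9}{-13 + t}$ ($g{\left(t \right)} = \frac{9}{-8 + \left(t - 5\right)} = \frac{9}{-8 + \left(-5 + t\right)} = \frac{9}{-13 + t}$)
$f = 1$ ($f = 3 - \frac{-5 - -15}{5} = 3 - \frac{-5 + 15}{5} = 3 - 2 = 1$)
$\left(x + f\right) g{\left(B \right)} = \left(39 + 1\right) \frac{9}{-13 - 1} = 40 \frac{9}{-14} = 40 \cdot 9 \left(- \frac{1}{14}\right) = 40 \left(- \frac{9}{14}\right) = - \frac{180}{7}$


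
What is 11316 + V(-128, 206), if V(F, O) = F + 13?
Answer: 11201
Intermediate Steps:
V(F, O) = 13 + F
11316 + V(-128, 206) = 11316 + (13 - 128) = 11316 - 115 = 11201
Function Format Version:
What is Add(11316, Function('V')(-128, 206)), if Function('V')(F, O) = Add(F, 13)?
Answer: 11201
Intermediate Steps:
Function('V')(F, O) = Add(13, F)
Add(11316, Function('V')(-128, 206)) = Add(11316, Add(13, -128)) = Add(11316, -115) = 11201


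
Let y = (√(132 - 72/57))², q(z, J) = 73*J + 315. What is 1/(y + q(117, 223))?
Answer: 19/317770 ≈ 5.9792e-5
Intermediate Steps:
q(z, J) = 315 + 73*J
y = 2484/19 (y = (√(132 - 72*1/57))² = (√(132 - 24/19))² = (√(2484/19))² = (6*√1311/19)² = 2484/19 ≈ 130.74)
1/(y + q(117, 223)) = 1/(2484/19 + (315 + 73*223)) = 1/(2484/19 + (315 + 16279)) = 1/(2484/19 + 16594) = 1/(317770/19) = 19/317770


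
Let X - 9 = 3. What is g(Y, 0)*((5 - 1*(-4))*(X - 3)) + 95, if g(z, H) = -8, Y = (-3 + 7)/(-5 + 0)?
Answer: -553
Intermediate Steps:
X = 12 (X = 9 + 3 = 12)
Y = -⅘ (Y = 4/(-5) = 4*(-⅕) = -⅘ ≈ -0.80000)
g(Y, 0)*((5 - 1*(-4))*(X - 3)) + 95 = -8*(5 - 1*(-4))*(12 - 3) + 95 = -8*(5 + 4)*9 + 95 = -72*9 + 95 = -8*81 + 95 = -648 + 95 = -553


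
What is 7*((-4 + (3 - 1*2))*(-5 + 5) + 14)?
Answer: 98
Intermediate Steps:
7*((-4 + (3 - 1*2))*(-5 + 5) + 14) = 7*((-4 + (3 - 2))*0 + 14) = 7*((-4 + 1)*0 + 14) = 7*(-3*0 + 14) = 7*(0 + 14) = 7*14 = 98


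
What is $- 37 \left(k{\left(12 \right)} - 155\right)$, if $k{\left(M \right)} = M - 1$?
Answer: $5328$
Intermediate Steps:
$k{\left(M \right)} = -1 + M$ ($k{\left(M \right)} = M - 1 = -1 + M$)
$- 37 \left(k{\left(12 \right)} - 155\right) = - 37 \left(\left(-1 + 12\right) - 155\right) = - 37 \left(11 - 155\right) = \left(-37\right) \left(-144\right) = 5328$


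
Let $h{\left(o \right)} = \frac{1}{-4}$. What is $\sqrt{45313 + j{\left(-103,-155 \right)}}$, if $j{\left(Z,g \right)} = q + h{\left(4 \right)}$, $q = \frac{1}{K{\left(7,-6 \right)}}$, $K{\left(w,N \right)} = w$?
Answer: $\frac{\sqrt{8881327}}{14} \approx 212.87$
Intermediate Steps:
$h{\left(o \right)} = - \frac{1}{4}$
$q = \frac{1}{7} \approx 0.14286$
$j{\left(Z,g \right)} = - \frac{3}{28}$ ($j{\left(Z,g \right)} = \frac{1}{7} - \frac{1}{4} = - \frac{3}{28}$)
$\sqrt{45313 + j{\left(-103,-155 \right)}} = \sqrt{45313 - \frac{3}{28}} = \sqrt{\frac{1268761}{28}} = \frac{\sqrt{8881327}}{14}$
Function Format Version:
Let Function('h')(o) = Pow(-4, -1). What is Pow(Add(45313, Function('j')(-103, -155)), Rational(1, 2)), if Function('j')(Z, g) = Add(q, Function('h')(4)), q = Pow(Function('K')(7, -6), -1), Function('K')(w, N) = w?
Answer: Mul(Rational(1, 14), Pow(8881327, Rational(1, 2))) ≈ 212.87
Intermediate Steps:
Function('h')(o) = Rational(-1, 4)
q = Rational(1, 7) (q = Pow(7, -1) = Rational(1, 7) ≈ 0.14286)
Function('j')(Z, g) = Rational(-3, 28) (Function('j')(Z, g) = Add(Rational(1, 7), Rational(-1, 4)) = Rational(-3, 28))
Pow(Add(45313, Function('j')(-103, -155)), Rational(1, 2)) = Pow(Add(45313, Rational(-3, 28)), Rational(1, 2)) = Pow(Rational(1268761, 28), Rational(1, 2)) = Mul(Rational(1, 14), Pow(8881327, Rational(1, 2)))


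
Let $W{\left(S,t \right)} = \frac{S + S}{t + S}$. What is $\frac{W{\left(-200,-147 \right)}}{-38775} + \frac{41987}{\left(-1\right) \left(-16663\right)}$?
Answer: $\frac{22597010831}{8967976611} \approx 2.5197$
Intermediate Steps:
$W{\left(S,t \right)} = \frac{2 S}{S + t}$
$\frac{W{\left(-200,-147 \right)}}{-38775} + \frac{41987}{\left(-1\right) \left(-16663\right)} = \frac{2 \left(-200\right) \frac{1}{-200 - 147}}{-38775} + \frac{41987}{\left(-1\right) \left(-16663\right)} = 2 \left(-200\right) \frac{1}{-347} \left(- \frac{1}{38775}\right) + \frac{41987}{16663} = 2 \left(-200\right) \left(- \frac{1}{347}\right) \left(- \frac{1}{38775}\right) + 41987 \cdot \frac{1}{16663} = \frac{400}{347} \left(- \frac{1}{38775}\right) + \frac{41987}{16663} = - \frac{16}{538197} + \frac{41987}{16663} = \frac{22597010831}{8967976611}$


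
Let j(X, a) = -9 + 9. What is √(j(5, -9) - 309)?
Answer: I*√309 ≈ 17.578*I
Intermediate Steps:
j(X, a) = 0
√(j(5, -9) - 309) = √(0 - 309) = √(-309) = I*√309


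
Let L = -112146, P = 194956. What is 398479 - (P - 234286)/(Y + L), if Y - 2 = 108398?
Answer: 746331502/1873 ≈ 3.9847e+5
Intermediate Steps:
Y = 108400 (Y = 2 + 108398 = 108400)
398479 - (P - 234286)/(Y + L) = 398479 - (194956 - 234286)/(108400 - 112146) = 398479 - (-39330)/(-3746) = 398479 - (-39330)*(-1)/3746 = 398479 - 1*19665/1873 = 398479 - 19665/1873 = 746331502/1873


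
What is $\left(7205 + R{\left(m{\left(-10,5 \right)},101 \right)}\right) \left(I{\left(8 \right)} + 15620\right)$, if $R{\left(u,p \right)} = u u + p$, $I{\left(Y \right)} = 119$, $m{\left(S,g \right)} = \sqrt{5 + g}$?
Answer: $115146524$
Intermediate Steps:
$R{\left(u,p \right)} = p + u^{2}$ ($R{\left(u,p \right)} = u^{2} + p = p + u^{2}$)
$\left(7205 + R{\left(m{\left(-10,5 \right)},101 \right)}\right) \left(I{\left(8 \right)} + 15620\right) = \left(7205 + \left(101 + \left(\sqrt{5 + 5}\right)^{2}\right)\right) \left(119 + 15620\right) = \left(7205 + \left(101 + \left(\sqrt{10}\right)^{2}\right)\right) 15739 = \left(7205 + \left(101 + 10\right)\right) 15739 = \left(7205 + 111\right) 15739 = 7316 \cdot 15739 = 115146524$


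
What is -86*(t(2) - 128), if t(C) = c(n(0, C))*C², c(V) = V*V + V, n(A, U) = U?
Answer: 8944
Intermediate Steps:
c(V) = V + V² (c(V) = V² + V = V + V²)
t(C) = C³*(1 + C) (t(C) = (C*(1 + C))*C² = C³*(1 + C))
-86*(t(2) - 128) = -86*(2³*(1 + 2) - 128) = -86*(8*3 - 128) = -86*(24 - 128) = -86*(-104) = 8944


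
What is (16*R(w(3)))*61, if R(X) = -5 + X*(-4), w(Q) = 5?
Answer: -24400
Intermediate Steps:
R(X) = -5 - 4*X
(16*R(w(3)))*61 = (16*(-5 - 4*5))*61 = (16*(-5 - 20))*61 = (16*(-25))*61 = -400*61 = -24400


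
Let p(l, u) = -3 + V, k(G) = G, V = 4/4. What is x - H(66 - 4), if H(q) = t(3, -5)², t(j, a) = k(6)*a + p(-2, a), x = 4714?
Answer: 3690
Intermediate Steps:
V = 1 (V = 4*(¼) = 1)
p(l, u) = -2 (p(l, u) = -3 + 1 = -2)
t(j, a) = -2 + 6*a (t(j, a) = 6*a - 2 = -2 + 6*a)
H(q) = 1024 (H(q) = (-2 + 6*(-5))² = (-2 - 30)² = (-32)² = 1024)
x - H(66 - 4) = 4714 - 1*1024 = 4714 - 1024 = 3690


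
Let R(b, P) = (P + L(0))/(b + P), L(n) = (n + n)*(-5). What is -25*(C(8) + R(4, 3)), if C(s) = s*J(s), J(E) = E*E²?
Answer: -716875/7 ≈ -1.0241e+5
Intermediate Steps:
J(E) = E³
L(n) = -10*n (L(n) = (2*n)*(-5) = -10*n)
C(s) = s⁴ (C(s) = s*s³ = s⁴)
R(b, P) = P/(P + b) (R(b, P) = (P - 10*0)/(b + P) = (P + 0)/(P + b) = P/(P + b))
-25*(C(8) + R(4, 3)) = -25*(8⁴ + 3/(3 + 4)) = -25*(4096 + 3/7) = -25*28675/7 = -716875/7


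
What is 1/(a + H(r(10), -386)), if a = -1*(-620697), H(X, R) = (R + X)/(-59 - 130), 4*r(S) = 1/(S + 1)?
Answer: 308/191175305 ≈ 1.6111e-6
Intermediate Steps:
r(S) = 1/(4*(1 + S)) (r(S) = 1/(4*(S + 1)) = 1/(4*(1 + S)))
H(X, R) = -R/189 - X/189 (H(X, R) = (R + X)/(-189) = (R + X)*(-1/189) = -R/189 - X/189)
a = 620697
1/(a + H(r(10), -386)) = 1/(620697 + (-1/189*(-386) - 1/(756*(1 + 10)))) = 1/(620697 + (386/189 - 1/(756*11))) = 1/(620697 + (386/189 - 1/189*1/44)) = 1/(620697 + (386/189 - 1/8316)) = 1/(620697 + 629/308) = 1/(191175305/308) = 308/191175305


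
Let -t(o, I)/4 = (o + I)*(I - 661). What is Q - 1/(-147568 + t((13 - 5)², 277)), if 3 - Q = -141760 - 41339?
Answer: 68884437215/376208 ≈ 1.8310e+5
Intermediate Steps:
t(o, I) = -4*(-661 + I)*(I + o) (t(o, I) = -4*(o + I)*(I - 661) = -4*(I + o)*(-661 + I) = -4*(-661 + I)*(I + o))
Q = 183102 (Q = 3 - (-141760 - 41339) = 3 - 1*(-183099) = 3 + 183099 = 183102)
Q - 1/(-147568 + t((13 - 5)², 277)) = 183102 - 1/(-147568 + (-4*277² + 2644*277 + 2644*(13 - 5)² - 4*277*(13 - 5)²)) = 183102 - 1/(-147568 + (-4*76729 + 732388 + 2644*8² - 4*277*8²)) = 183102 - 1/(-147568 + (-306916 + 732388 + 2644*64 - 4*277*64)) = 183102 - 1/(-147568 + (-306916 + 732388 + 169216 - 70912)) = 183102 - 1/(-147568 + 523776) = 183102 - 1/376208 = 68884437215/376208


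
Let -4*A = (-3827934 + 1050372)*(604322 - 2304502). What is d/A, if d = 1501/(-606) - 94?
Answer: 11693/143087367443148 ≈ 8.1719e-11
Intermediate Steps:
A = -1180588840290 (A = -(-3827934 + 1050372)*(604322 - 2304502)/4 = -(-1388781)*(-1700180)/2 = -¼*4722355361160 = -1180588840290)
d = -58465/606 (d = 1501*(-1/606) - 94 = -1501/606 - 94 = -58465/606 ≈ -96.477)
d/A = -58465/606/(-1180588840290) = -58465/606*(-1/1180588840290) = 11693/143087367443148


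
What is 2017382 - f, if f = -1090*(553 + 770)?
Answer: 3459452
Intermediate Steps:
f = -1442070 (f = -1090*1323 = -1442070)
2017382 - f = 2017382 - 1*(-1442070) = 2017382 + 1442070 = 3459452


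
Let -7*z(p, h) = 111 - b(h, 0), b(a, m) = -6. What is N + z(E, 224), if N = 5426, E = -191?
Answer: 37865/7 ≈ 5409.3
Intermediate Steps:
z(p, h) = -117/7 (z(p, h) = -(111 - 1*(-6))/7 = -(111 + 6)/7 = -1/7*117 = -117/7)
N + z(E, 224) = 5426 - 117/7 = 37865/7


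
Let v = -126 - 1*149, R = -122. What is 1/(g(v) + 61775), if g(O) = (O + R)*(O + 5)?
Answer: 1/168965 ≈ 5.9184e-6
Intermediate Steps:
v = -275 (v = -126 - 149 = -275)
g(O) = (-122 + O)*(5 + O) (g(O) = (O - 122)*(O + 5) = (-122 + O)*(5 + O))
1/(g(v) + 61775) = 1/((-610 + (-275)**2 - 117*(-275)) + 61775) = 1/((-610 + 75625 + 32175) + 61775) = 1/(107190 + 61775) = 1/168965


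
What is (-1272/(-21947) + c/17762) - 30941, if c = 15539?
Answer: -12061137872077/389822614 ≈ -30940.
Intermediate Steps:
(-1272/(-21947) + c/17762) - 30941 = (-1272/(-21947) + 15539/17762) - 30941 = (-1272*(-1/21947) + 15539*(1/17762)) - 30941 = (1272/21947 + 15539/17762) - 30941 = 363627697/389822614 - 30941 = -12061137872077/389822614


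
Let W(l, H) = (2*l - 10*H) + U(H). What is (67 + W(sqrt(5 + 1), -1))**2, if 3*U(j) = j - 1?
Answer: 52657/9 + 916*sqrt(6)/3 ≈ 6598.7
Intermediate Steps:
U(j) = -1/3 + j/3 (U(j) = (j - 1)/3 = (-1 + j)/3 = -1/3 + j/3)
W(l, H) = -1/3 + 2*l - 29*H/3 (W(l, H) = (2*l - 10*H) + (-1/3 + H/3) = (-10*H + 2*l) + (-1/3 + H/3) = -1/3 + 2*l - 29*H/3)
(67 + W(sqrt(5 + 1), -1))**2 = (67 + (-1/3 + 2*sqrt(5 + 1) - 29/3*(-1)))**2 = (67 + (-1/3 + 2*sqrt(6) + 29/3))**2 = (67 + (28/3 + 2*sqrt(6)))**2 = (229/3 + 2*sqrt(6))**2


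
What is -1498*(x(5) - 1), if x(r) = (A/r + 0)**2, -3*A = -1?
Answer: 335552/225 ≈ 1491.3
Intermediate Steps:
A = 1/3 (A = -1/3*(-1) = 1/3 ≈ 0.33333)
x(r) = 1/(9*r**2) (x(r) = (1/(3*r) + 0)**2 = (1/(3*r))**2 = 1/(9*r**2))
-1498*(x(5) - 1) = -1498*((1/9)/5**2 - 1) = -1498*((1/9)*(1/25) - 1) = -1498*(1/225 - 1) = -1498*(-224/225) = 335552/225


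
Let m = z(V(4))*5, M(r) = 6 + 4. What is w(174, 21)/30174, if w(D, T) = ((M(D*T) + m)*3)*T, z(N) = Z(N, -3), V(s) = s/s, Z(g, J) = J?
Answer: -105/10058 ≈ -0.010439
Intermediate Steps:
M(r) = 10
V(s) = 1
z(N) = -3
m = -15 (m = -3*5 = -15)
w(D, T) = -15*T (w(D, T) = ((10 - 15)*3)*T = (-5*3)*T = -15*T)
w(174, 21)/30174 = -15*21/30174 = -315*1/30174 = -105/10058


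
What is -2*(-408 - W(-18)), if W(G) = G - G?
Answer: 816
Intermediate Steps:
W(G) = 0
-2*(-408 - W(-18)) = -2*(-408 - 1*0) = -2*(-408 + 0) = -2*(-408) = 816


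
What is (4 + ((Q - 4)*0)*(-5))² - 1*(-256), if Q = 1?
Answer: 272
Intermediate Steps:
(4 + ((Q - 4)*0)*(-5))² - 1*(-256) = (4 + ((1 - 4)*0)*(-5))² - 1*(-256) = (4 - 3*0*(-5))² + 256 = (4 + 0*(-5))² + 256 = (4 + 0)² + 256 = 4² + 256 = 16 + 256 = 272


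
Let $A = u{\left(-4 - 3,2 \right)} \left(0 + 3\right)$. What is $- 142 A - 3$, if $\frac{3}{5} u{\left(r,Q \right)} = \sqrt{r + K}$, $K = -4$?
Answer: $-3 - 710 i \sqrt{11} \approx -3.0 - 2354.8 i$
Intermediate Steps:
$u{\left(r,Q \right)} = \frac{5 \sqrt{-4 + r}}{3}$ ($u{\left(r,Q \right)} = \frac{5 \sqrt{r - 4}}{3} = \frac{5 \sqrt{-4 + r}}{3}$)
$A = 5 i \sqrt{11}$ ($A = \frac{5 \sqrt{-4 - 7}}{3} \left(0 + 3\right) = \frac{5 \sqrt{-4 - 7}}{3} \cdot 3 = \frac{5 \sqrt{-11}}{3} \cdot 3 = \frac{5 i \sqrt{11}}{3} \cdot 3 = 5 i \sqrt{11} \approx 16.583 i$)
$- 142 A - 3 = - 142 \cdot 5 i \sqrt{11} - 3 = - 710 i \sqrt{11} - 3 = -3 - 710 i \sqrt{11}$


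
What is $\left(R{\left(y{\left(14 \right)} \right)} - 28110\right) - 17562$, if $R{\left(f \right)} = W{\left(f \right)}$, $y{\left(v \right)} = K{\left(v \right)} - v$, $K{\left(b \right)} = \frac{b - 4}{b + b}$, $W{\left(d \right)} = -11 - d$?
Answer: $- \frac{639371}{14} \approx -45669.0$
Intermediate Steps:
$K{\left(b \right)} = \frac{-4 + b}{2 b}$
$y{\left(v \right)} = - v + \frac{-4 + v}{2 v}$ ($y{\left(v \right)} = \frac{-4 + v}{2 v} - v = - v + \frac{-4 + v}{2 v}$)
$R{\left(f \right)} = -11 - f$
$\left(R{\left(y{\left(14 \right)} \right)} - 28110\right) - 17562 = \left(\left(-11 - \left(\frac{1}{2} - 14 - \frac{2}{14}\right)\right) - 28110\right) - 17562 = \left(\left(-11 - \left(\frac{1}{2} - 14 - \frac{1}{7}\right)\right) - 28110\right) - 17562 = \left(\left(-11 - - \frac{191}{14}\right) - 28110\right) - 17562 = \left(\left(-11 + \frac{191}{14}\right) - 28110\right) - 17562 = \left(\frac{37}{14} - 28110\right) - 17562 = - \frac{393503}{14} - 17562 = - \frac{639371}{14}$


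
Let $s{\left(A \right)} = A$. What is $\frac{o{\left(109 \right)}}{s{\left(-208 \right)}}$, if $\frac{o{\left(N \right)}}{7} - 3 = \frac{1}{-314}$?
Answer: $- \frac{6587}{65312} \approx -0.10085$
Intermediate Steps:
$o{\left(N \right)} = \frac{6587}{314}$ ($o{\left(N \right)} = 21 + \frac{7}{-314} = 21 + 7 \left(- \frac{1}{314}\right) = 21 - \frac{7}{314} = \frac{6587}{314}$)
$\frac{o{\left(109 \right)}}{s{\left(-208 \right)}} = \frac{6587}{314 \left(-208\right)} = \frac{6587}{314} \left(- \frac{1}{208}\right) = - \frac{6587}{65312}$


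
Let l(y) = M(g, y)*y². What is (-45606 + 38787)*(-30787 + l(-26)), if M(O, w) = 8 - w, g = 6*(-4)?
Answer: 53208657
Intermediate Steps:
g = -24
l(y) = y²*(8 - y) (l(y) = (8 - y)*y² = y²*(8 - y))
(-45606 + 38787)*(-30787 + l(-26)) = (-45606 + 38787)*(-30787 + (-26)²*(8 - 1*(-26))) = -6819*(-30787 + 676*(8 + 26)) = -6819*(-30787 + 676*34) = -6819*(-30787 + 22984) = -6819*(-7803) = 53208657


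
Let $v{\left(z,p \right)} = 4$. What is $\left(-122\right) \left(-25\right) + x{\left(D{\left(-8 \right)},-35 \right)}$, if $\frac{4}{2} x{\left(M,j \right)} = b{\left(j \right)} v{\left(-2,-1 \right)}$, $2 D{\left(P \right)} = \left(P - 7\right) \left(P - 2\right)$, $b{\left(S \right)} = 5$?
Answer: $3060$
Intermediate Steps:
$D{\left(P \right)} = \frac{\left(-7 + P\right) \left(-2 + P\right)}{2}$ ($D{\left(P \right)} = \frac{\left(P - 7\right) \left(P - 2\right)}{2} = \frac{\left(-7 + P\right) \left(-2 + P\right)}{2}$)
$x{\left(M,j \right)} = 10$ ($x{\left(M,j \right)} = \frac{5 \cdot 4}{2} = \frac{1}{2} \cdot 20 = 10$)
$\left(-122\right) \left(-25\right) + x{\left(D{\left(-8 \right)},-35 \right)} = \left(-122\right) \left(-25\right) + 10 = 3050 + 10 = 3060$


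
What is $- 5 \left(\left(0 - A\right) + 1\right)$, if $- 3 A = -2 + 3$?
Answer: $- \frac{20}{3} \approx -6.6667$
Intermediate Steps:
$A = - \frac{1}{3}$ ($A = - \frac{-2 + 3}{3} = \left(- \frac{1}{3}\right) 1 = - \frac{1}{3} \approx -0.33333$)
$- 5 \left(\left(0 - A\right) + 1\right) = - 5 \left(\left(0 - - \frac{1}{3}\right) + 1\right) = - 5 \left(\left(0 + \frac{1}{3}\right) + 1\right) = - 5 \left(\frac{1}{3} + 1\right) = \left(-5\right) \frac{4}{3} = - \frac{20}{3}$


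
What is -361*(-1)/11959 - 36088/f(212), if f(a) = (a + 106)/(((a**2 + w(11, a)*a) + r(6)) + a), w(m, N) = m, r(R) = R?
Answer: -10248644523425/1901481 ≈ -5.3898e+6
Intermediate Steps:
f(a) = (106 + a)/(6 + a**2 + 12*a) (f(a) = (a + 106)/(((a**2 + 11*a) + 6) + a) = (106 + a)/((6 + a**2 + 11*a) + a) = (106 + a)/(6 + a**2 + 12*a))
-361*(-1)/11959 - 36088/f(212) = -361*(-1)/11959 - 36088*(6 + 212**2 + 12*212)/(106 + 212) = 361*(1/11959) - 36088/(318/(6 + 44944 + 2544)) = 361/11959 - 36088/(318/47494) = 361/11959 - 36088/((1/47494)*318) = 361/11959 - 36088/159/23747 = 361/11959 - 36088*23747/159 = 361/11959 - 856981736/159 = -10248644523425/1901481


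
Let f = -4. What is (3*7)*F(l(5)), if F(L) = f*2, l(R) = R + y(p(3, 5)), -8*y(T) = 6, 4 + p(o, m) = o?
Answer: -168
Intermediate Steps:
p(o, m) = -4 + o
y(T) = -3/4 (y(T) = -1/8*6 = -3/4)
l(R) = -3/4 + R (l(R) = R - 3/4 = -3/4 + R)
F(L) = -8 (F(L) = -4*2 = -8)
(3*7)*F(l(5)) = (3*7)*(-8) = 21*(-8) = -168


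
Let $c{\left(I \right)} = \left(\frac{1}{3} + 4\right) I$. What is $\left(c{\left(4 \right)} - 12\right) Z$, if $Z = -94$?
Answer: $- \frac{1504}{3} \approx -501.33$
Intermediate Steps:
$c{\left(I \right)} = \frac{13 I}{3}$ ($c{\left(I \right)} = \left(\frac{1}{3} + 4\right) I = \frac{13 I}{3}$)
$\left(c{\left(4 \right)} - 12\right) Z = \left(\frac{13}{3} \cdot 4 - 12\right) \left(-94\right) = \left(\frac{52}{3} - 12\right) \left(-94\right) = \frac{16}{3} \left(-94\right) = - \frac{1504}{3}$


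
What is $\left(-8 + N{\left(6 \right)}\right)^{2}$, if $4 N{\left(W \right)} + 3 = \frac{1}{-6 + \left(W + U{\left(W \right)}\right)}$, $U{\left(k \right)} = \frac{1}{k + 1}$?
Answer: $49$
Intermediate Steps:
$U{\left(k \right)} = \frac{1}{1 + k}$
$N{\left(W \right)} = - \frac{3}{4} + \frac{1}{4 \left(-6 + W + \frac{1}{1 + W}\right)}$ ($N{\left(W \right)} = - \frac{3}{4} + \frac{1}{4 \left(-6 + \left(W + \frac{1}{1 + W}\right)\right)} = - \frac{3}{4} + \frac{1}{4 \left(-6 + W + \frac{1}{1 + W}\right)}$)
$\left(-8 + N{\left(6 \right)}\right)^{2} = \left(-8 + \frac{16 - 3 \cdot 6^{2} + 16 \cdot 6}{4 \left(-5 + 6^{2} - 30\right)}\right)^{2} = \left(-8 + \frac{16 - 108 + 96}{4 \left(-5 + 36 - 30\right)}\right)^{2} = \left(-8 + \frac{16 - 108 + 96}{4 \cdot 1}\right)^{2} = \left(-8 + \frac{1}{4} \cdot 1 \cdot 4\right)^{2} = \left(-8 + 1\right)^{2} = \left(-7\right)^{2} = 49$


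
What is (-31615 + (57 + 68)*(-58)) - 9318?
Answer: -48183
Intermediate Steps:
(-31615 + (57 + 68)*(-58)) - 9318 = (-31615 + 125*(-58)) - 9318 = (-31615 - 7250) - 9318 = -38865 - 9318 = -48183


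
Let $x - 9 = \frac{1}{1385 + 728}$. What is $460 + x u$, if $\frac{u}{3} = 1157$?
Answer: $\frac{66983458}{2113} \approx 31701.0$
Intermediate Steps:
$u = 3471$ ($u = 3 \cdot 1157 = 3471$)
$x = \frac{19018}{2113}$ ($x = 9 + \frac{1}{1385 + 728} = 9 + \frac{1}{2113} = \frac{19018}{2113} \approx 9.0005$)
$460 + x u = 460 + \frac{19018}{2113} \cdot 3471 = 460 + \frac{66011478}{2113} = \frac{66983458}{2113}$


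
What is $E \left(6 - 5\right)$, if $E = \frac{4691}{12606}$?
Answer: $\frac{4691}{12606} \approx 0.37212$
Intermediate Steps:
$E = \frac{4691}{12606}$ ($E = 4691 \cdot \frac{1}{12606} = \frac{4691}{12606} \approx 0.37212$)
$E \left(6 - 5\right) = \frac{4691 \left(6 - 5\right)}{12606} = \frac{4691}{12606} \cdot 1 = \frac{4691}{12606}$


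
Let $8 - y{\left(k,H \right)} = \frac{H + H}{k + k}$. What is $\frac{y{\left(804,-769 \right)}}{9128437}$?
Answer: $\frac{7201}{7339263348} \approx 9.8116 \cdot 10^{-7}$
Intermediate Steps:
$y{\left(k,H \right)} = 8 - \frac{H}{k}$ ($y{\left(k,H \right)} = 8 - \frac{H + H}{k + k} = 8 - \frac{2 H}{2 k} = 8 - 2 H \frac{1}{2 k} = 8 - \frac{H}{k}$)
$\frac{y{\left(804,-769 \right)}}{9128437} = \frac{8 - - \frac{769}{804}}{9128437} = \left(8 - \left(-769\right) \frac{1}{804}\right) \frac{1}{9128437} = \left(8 + \frac{769}{804}\right) \frac{1}{9128437} = \frac{7201}{804} \cdot \frac{1}{9128437} = \frac{7201}{7339263348}$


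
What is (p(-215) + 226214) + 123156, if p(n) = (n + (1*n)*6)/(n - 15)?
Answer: 16071321/46 ≈ 3.4938e+5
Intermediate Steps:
p(n) = 7*n/(-15 + n) (p(n) = (n + n*6)/(-15 + n) = (n + 6*n)/(-15 + n) = (7*n)/(-15 + n) = 7*n/(-15 + n))
(p(-215) + 226214) + 123156 = (7*(-215)/(-15 - 215) + 226214) + 123156 = (7*(-215)/(-230) + 226214) + 123156 = (7*(-215)*(-1/230) + 226214) + 123156 = (301/46 + 226214) + 123156 = 10406145/46 + 123156 = 16071321/46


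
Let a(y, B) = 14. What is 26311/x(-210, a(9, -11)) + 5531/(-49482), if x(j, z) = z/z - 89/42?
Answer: -54680937841/2325654 ≈ -23512.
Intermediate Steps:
x(j, z) = -47/42 (x(j, z) = 1 - 89*1/42 = 1 - 89/42 = -47/42)
26311/x(-210, a(9, -11)) + 5531/(-49482) = 26311/(-47/42) + 5531/(-49482) = 26311*(-42/47) + 5531*(-1/49482) = -1105062/47 - 5531/49482 = -54680937841/2325654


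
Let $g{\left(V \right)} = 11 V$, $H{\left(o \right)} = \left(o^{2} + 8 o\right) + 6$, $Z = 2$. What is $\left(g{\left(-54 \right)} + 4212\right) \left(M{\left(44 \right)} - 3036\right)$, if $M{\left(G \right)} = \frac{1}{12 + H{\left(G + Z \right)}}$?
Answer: $- \frac{1526810271}{139} \approx -1.0984 \cdot 10^{7}$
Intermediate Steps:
$H{\left(o \right)} = 6 + o^{2} + 8 o$
$M{\left(G \right)} = \frac{1}{34 + \left(2 + G\right)^{2} + 8 G}$ ($M{\left(G \right)} = \frac{1}{12 + \left(6 + \left(G + 2\right)^{2} + 8 \left(G + 2\right)\right)} = \frac{1}{12 + \left(6 + \left(2 + G\right)^{2} + 8 \left(2 + G\right)\right)} = \frac{1}{12 + \left(6 + \left(2 + G\right)^{2} + \left(16 + 8 G\right)\right)} = \frac{1}{12 + \left(22 + \left(2 + G\right)^{2} + 8 G\right)} = \frac{1}{34 + \left(2 + G\right)^{2} + 8 G}$)
$\left(g{\left(-54 \right)} + 4212\right) \left(M{\left(44 \right)} - 3036\right) = \left(11 \left(-54\right) + 4212\right) \left(\frac{1}{38 + 44^{2} + 12 \cdot 44} - 3036\right) = \left(-594 + 4212\right) \left(\frac{1}{38 + 1936 + 528} - 3036\right) = 3618 \left(\frac{1}{2502} - 3036\right) = 3618 \left(- \frac{7596071}{2502}\right) = - \frac{1526810271}{139}$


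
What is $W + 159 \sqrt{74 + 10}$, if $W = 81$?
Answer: $81 + 318 \sqrt{21} \approx 1538.3$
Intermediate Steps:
$W + 159 \sqrt{74 + 10} = 81 + 159 \sqrt{74 + 10} = 81 + 159 \sqrt{84} = 81 + 159 \cdot 2 \sqrt{21} = 81 + 318 \sqrt{21}$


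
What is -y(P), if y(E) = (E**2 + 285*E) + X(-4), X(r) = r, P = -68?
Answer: 14760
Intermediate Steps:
y(E) = -4 + E**2 + 285*E (y(E) = (E**2 + 285*E) - 4 = -4 + E**2 + 285*E)
-y(P) = -(-4 + (-68)**2 + 285*(-68)) = -(-4 + 4624 - 19380) = -1*(-14760) = 14760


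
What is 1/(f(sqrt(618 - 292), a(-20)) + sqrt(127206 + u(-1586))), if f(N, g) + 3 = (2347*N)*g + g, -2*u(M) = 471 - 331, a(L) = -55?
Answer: 1/(-58 - 129085*sqrt(326) + 4*sqrt(7946)) ≈ -4.2911e-7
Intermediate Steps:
u(M) = -70 (u(M) = -(471 - 331)/2 = -1/2*140 = -70)
f(N, g) = -3 + g + 2347*N*g (f(N, g) = -3 + ((2347*N)*g + g) = -3 + (2347*N*g + g) = -3 + (g + 2347*N*g) = -3 + g + 2347*N*g)
1/(f(sqrt(618 - 292), a(-20)) + sqrt(127206 + u(-1586))) = 1/((-3 - 55 + 2347*sqrt(618 - 292)*(-55)) + sqrt(127206 - 70)) = 1/((-3 - 55 + 2347*sqrt(326)*(-55)) + sqrt(127136)) = 1/((-3 - 55 - 129085*sqrt(326)) + 4*sqrt(7946)) = 1/((-58 - 129085*sqrt(326)) + 4*sqrt(7946)) = 1/(-58 - 129085*sqrt(326) + 4*sqrt(7946))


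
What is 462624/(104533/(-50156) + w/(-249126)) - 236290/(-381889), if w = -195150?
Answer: -122640523707979337722/344844594982659 ≈ -3.5564e+5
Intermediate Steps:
462624/(104533/(-50156) + w/(-249126)) - 236290/(-381889) = 462624/(104533/(-50156) - 195150/(-249126)) - 236290/(-381889) = 462624/(104533*(-1/50156) - 195150*(-1/249126)) - 236290*(-1/381889) = 462624/(-104533/50156 + 32525/41521) + 236290/381889 = 462624/(-2708990793/2082527276) + 236290/381889 = 462624*(-2082527276/2708990793) + 236290/381889 = -321142366177408/902996931 + 236290/381889 = -122640523707979337722/344844594982659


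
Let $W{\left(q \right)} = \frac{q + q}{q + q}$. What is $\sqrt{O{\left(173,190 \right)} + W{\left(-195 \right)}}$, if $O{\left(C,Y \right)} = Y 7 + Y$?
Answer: $39$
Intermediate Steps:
$W{\left(q \right)} = 1$ ($W{\left(q \right)} = \frac{2 q}{2 q} = 2 q \frac{1}{2 q} = 1$)
$O{\left(C,Y \right)} = 8 Y$ ($O{\left(C,Y \right)} = 7 Y + Y = 8 Y$)
$\sqrt{O{\left(173,190 \right)} + W{\left(-195 \right)}} = \sqrt{8 \cdot 190 + 1} = \sqrt{1520 + 1} = \sqrt{1521} = 39$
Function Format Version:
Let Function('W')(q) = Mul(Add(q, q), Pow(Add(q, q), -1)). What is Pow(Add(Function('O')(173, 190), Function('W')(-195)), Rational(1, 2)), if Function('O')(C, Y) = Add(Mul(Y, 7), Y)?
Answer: 39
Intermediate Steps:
Function('W')(q) = 1 (Function('W')(q) = Mul(Mul(2, q), Pow(Mul(2, q), -1)) = Mul(Mul(2, q), Mul(Rational(1, 2), Pow(q, -1))) = 1)
Function('O')(C, Y) = Mul(8, Y) (Function('O')(C, Y) = Add(Mul(7, Y), Y) = Mul(8, Y))
Pow(Add(Function('O')(173, 190), Function('W')(-195)), Rational(1, 2)) = Pow(Add(Mul(8, 190), 1), Rational(1, 2)) = Pow(Add(1520, 1), Rational(1, 2)) = Pow(1521, Rational(1, 2)) = 39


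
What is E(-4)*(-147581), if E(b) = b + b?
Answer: 1180648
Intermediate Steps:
E(b) = 2*b
E(-4)*(-147581) = (2*(-4))*(-147581) = -8*(-147581) = 1180648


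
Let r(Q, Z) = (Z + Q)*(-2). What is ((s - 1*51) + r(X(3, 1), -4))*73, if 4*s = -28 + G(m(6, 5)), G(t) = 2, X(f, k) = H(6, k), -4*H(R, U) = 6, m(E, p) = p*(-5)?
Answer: -6789/2 ≈ -3394.5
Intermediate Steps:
m(E, p) = -5*p
H(R, U) = -3/2 (H(R, U) = -1/4*6 = -3/2)
X(f, k) = -3/2
s = -13/2 (s = (-28 + 2)/4 = (1/4)*(-26) = -13/2 ≈ -6.5000)
r(Q, Z) = -2*Q - 2*Z (r(Q, Z) = (Q + Z)*(-2) = -2*Q - 2*Z)
((s - 1*51) + r(X(3, 1), -4))*73 = ((-13/2 - 1*51) + (-2*(-3/2) - 2*(-4)))*73 = ((-13/2 - 51) + (3 + 8))*73 = (-115/2 + 11)*73 = -93/2*73 = -6789/2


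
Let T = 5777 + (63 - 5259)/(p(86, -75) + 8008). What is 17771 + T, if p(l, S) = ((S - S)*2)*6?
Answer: 47141797/2002 ≈ 23547.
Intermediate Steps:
p(l, S) = 0 (p(l, S) = (0*2)*6 = 0*6 = 0)
T = 11564255/2002 (T = 5777 + (63 - 5259)/(0 + 8008) = 5777 - 5196/8008 = 5777 - 5196*1/8008 = 5777 - 1299/2002 = 11564255/2002 ≈ 5776.4)
17771 + T = 17771 + 11564255/2002 = 47141797/2002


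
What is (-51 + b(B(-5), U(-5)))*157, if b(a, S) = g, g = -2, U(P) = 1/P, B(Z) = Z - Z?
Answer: -8321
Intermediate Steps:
B(Z) = 0
U(P) = 1/P
b(a, S) = -2
(-51 + b(B(-5), U(-5)))*157 = (-51 - 2)*157 = -53*157 = -8321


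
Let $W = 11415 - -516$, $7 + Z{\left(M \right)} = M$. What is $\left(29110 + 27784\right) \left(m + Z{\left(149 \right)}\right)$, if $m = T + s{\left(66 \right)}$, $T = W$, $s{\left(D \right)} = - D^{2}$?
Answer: $439050998$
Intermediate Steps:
$Z{\left(M \right)} = -7 + M$
$W = 11931$ ($W = 11415 + 516 = 11931$)
$T = 11931$
$m = 7575$ ($m = 11931 - 66^{2} = 11931 - 4356 = 7575$)
$\left(29110 + 27784\right) \left(m + Z{\left(149 \right)}\right) = \left(29110 + 27784\right) \left(7575 + \left(-7 + 149\right)\right) = 56894 \left(7575 + 142\right) = 56894 \cdot 7717 = 439050998$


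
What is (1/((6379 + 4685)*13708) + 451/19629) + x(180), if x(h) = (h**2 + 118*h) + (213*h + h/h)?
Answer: 91277012774038543/992346136416 ≈ 91981.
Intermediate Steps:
x(h) = 1 + h**2 + 331*h (x(h) = (h**2 + 118*h) + (213*h + 1) = (h**2 + 118*h) + (1 + 213*h) = 1 + h**2 + 331*h)
(1/((6379 + 4685)*13708) + 451/19629) + x(180) = (1/((6379 + 4685)*13708) + 451/19629) + (1 + 180**2 + 331*180) = ((1/13708)/11064 + 451*(1/19629)) + (1 + 32400 + 59580) = ((1/11064)*(1/13708) + 451/19629) + 91981 = (1/151665312 + 451/19629) + 91981 = 22800358447/992346136416 + 91981 = 91277012774038543/992346136416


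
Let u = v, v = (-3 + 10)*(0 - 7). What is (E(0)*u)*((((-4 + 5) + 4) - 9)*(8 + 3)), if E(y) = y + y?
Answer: 0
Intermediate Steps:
E(y) = 2*y
v = -49 (v = 7*(-7) = -49)
u = -49
(E(0)*u)*((((-4 + 5) + 4) - 9)*(8 + 3)) = ((2*0)*(-49))*((((-4 + 5) + 4) - 9)*(8 + 3)) = (0*(-49))*(((1 + 4) - 9)*11) = 0*((5 - 9)*11) = 0*(-4*11) = 0*(-44) = 0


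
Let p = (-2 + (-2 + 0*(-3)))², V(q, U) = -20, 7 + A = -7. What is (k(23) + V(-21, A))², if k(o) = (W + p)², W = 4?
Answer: 144400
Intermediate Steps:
A = -14 (A = -7 - 7 = -14)
p = 16 (p = (-2 + (-2 + 0))² = (-2 - 2)² = (-4)² = 16)
k(o) = 400 (k(o) = (4 + 16)² = 20² = 400)
(k(23) + V(-21, A))² = (400 - 20)² = 380² = 144400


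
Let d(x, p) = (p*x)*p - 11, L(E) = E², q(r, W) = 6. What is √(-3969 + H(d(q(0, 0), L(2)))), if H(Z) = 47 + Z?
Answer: I*√3837 ≈ 61.944*I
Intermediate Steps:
d(x, p) = -11 + x*p² (d(x, p) = x*p² - 11 = -11 + x*p²)
√(-3969 + H(d(q(0, 0), L(2)))) = √(-3969 + (47 + (-11 + 6*(2²)²))) = √(-3969 + (47 + (-11 + 6*4²))) = √(-3969 + (47 + (-11 + 6*16))) = √(-3969 + (47 + (-11 + 96))) = √(-3969 + (47 + 85)) = √(-3969 + 132) = √(-3837) = I*√3837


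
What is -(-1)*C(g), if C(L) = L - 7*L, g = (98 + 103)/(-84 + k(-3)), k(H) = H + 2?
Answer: 1206/85 ≈ 14.188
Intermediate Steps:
k(H) = 2 + H
g = -201/85 (g = (98 + 103)/(-84 + (2 - 3)) = 201/(-84 - 1) = 201/(-85) = 201*(-1/85) = -201/85 ≈ -2.3647)
C(L) = -6*L
-(-1)*C(g) = -(-1)*(-6*(-201/85)) = -(-1)*1206/85 = -1*(-1206/85) = 1206/85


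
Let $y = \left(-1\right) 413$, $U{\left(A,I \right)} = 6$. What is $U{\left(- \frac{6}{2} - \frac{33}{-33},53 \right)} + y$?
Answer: $-407$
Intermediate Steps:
$y = -413$
$U{\left(- \frac{6}{2} - \frac{33}{-33},53 \right)} + y = 6 - 413 = -407$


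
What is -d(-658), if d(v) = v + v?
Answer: 1316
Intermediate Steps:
d(v) = 2*v
-d(-658) = -2*(-658) = -1*(-1316) = 1316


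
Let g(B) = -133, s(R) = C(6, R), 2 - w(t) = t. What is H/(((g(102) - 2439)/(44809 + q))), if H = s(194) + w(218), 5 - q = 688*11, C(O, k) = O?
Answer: 1955415/643 ≈ 3041.1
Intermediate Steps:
q = -7563 (q = 5 - 688*11 = 5 - 1*7568 = 5 - 7568 = -7563)
w(t) = 2 - t
s(R) = 6
H = -210 (H = 6 + (2 - 1*218) = 6 + (2 - 218) = 6 - 216 = -210)
H/(((g(102) - 2439)/(44809 + q))) = -210*(44809 - 7563)/(-133 - 2439) = -210/((-2572/37246)) = -210/((-2572*1/37246)) = -210/(-1286/18623) = -210*(-18623/1286) = 1955415/643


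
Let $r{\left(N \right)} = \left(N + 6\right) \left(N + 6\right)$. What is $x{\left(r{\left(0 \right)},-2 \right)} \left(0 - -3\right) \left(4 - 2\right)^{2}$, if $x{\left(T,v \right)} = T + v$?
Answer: $408$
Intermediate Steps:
$r{\left(N \right)} = \left(6 + N\right)^{2}$ ($r{\left(N \right)} = \left(6 + N\right) \left(6 + N\right) = \left(6 + N\right)^{2}$)
$x{\left(r{\left(0 \right)},-2 \right)} \left(0 - -3\right) \left(4 - 2\right)^{2} = \left(\left(6 + 0\right)^{2} - 2\right) \left(0 - -3\right) \left(4 - 2\right)^{2} = \left(6^{2} - 2\right) \left(0 + 3\right) \left(4 - 2\right)^{2} = \left(36 - 2\right) 3 \cdot 2^{2} = 34 \cdot 3 \cdot 4 = 102 \cdot 4 = 408$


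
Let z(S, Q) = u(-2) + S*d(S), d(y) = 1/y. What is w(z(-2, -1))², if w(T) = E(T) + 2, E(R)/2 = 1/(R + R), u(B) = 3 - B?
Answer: 169/36 ≈ 4.6944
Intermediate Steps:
E(R) = 1/R (E(R) = 2/(R + R) = 2/((2*R)) = 2*(1/(2*R)) = 1/R)
z(S, Q) = 6 (z(S, Q) = (3 - 1*(-2)) + S/S = (3 + 2) + 1 = 5 + 1 = 6)
w(T) = 2 + 1/T (w(T) = 1/T + 2 = 2 + 1/T)
w(z(-2, -1))² = (2 + 1/6)² = (2 + ⅙)² = (13/6)² = 169/36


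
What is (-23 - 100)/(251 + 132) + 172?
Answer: 65753/383 ≈ 171.68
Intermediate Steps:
(-23 - 100)/(251 + 132) + 172 = -123/383 + 172 = 65753/383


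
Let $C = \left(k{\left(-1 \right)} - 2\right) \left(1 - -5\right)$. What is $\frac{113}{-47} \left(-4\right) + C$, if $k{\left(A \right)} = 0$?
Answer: $- \frac{112}{47} \approx -2.383$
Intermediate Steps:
$C = -12$ ($C = \left(0 - 2\right) \left(1 - -5\right) = - 2 \left(1 + 5\right) = \left(-2\right) 6 = -12$)
$\frac{113}{-47} \left(-4\right) + C = \frac{113}{-47} \left(-4\right) - 12 = 113 \left(- \frac{1}{47}\right) \left(-4\right) - 12 = \left(- \frac{113}{47}\right) \left(-4\right) - 12 = \frac{452}{47} - 12 = - \frac{112}{47}$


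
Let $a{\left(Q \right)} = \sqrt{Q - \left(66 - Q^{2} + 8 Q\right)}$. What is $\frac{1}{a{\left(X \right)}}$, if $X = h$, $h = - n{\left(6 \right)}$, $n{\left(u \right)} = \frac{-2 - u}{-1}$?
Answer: $\frac{\sqrt{6}}{18} \approx 0.13608$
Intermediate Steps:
$n{\left(u \right)} = 2 + u$ ($n{\left(u \right)} = \left(-2 - u\right) \left(-1\right) = 2 + u$)
$h = -8$ ($h = - (2 + 6) = \left(-1\right) 8 = -8$)
$X = -8$
$a{\left(Q \right)} = \sqrt{-66 + Q^{2} - 7 Q}$ ($a{\left(Q \right)} = \sqrt{Q - \left(66 - Q^{2} + 8 Q\right)} = \sqrt{-66 + Q^{2} - 7 Q}$)
$\frac{1}{a{\left(X \right)}} = \frac{1}{\sqrt{-66 + \left(-8\right)^{2} - -56}} = \frac{1}{\sqrt{-66 + 64 + 56}} = \frac{1}{\sqrt{54}} = \frac{1}{3 \sqrt{6}} = \frac{\sqrt{6}}{18}$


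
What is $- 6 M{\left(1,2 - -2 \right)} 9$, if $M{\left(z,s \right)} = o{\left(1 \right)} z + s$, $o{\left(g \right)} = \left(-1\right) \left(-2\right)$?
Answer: $-324$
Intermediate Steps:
$o{\left(g \right)} = 2$
$M{\left(z,s \right)} = s + 2 z$ ($M{\left(z,s \right)} = 2 z + s = s + 2 z$)
$- 6 M{\left(1,2 - -2 \right)} 9 = - 6 \left(\left(2 - -2\right) + 2 \cdot 1\right) 9 = - 6 \left(\left(2 + 2\right) + 2\right) 9 = - 6 \left(4 + 2\right) 9 = \left(-6\right) 6 \cdot 9 = \left(-36\right) 9 = -324$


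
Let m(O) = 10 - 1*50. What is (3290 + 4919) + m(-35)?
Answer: 8169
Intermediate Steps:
m(O) = -40 (m(O) = 10 - 50 = -40)
(3290 + 4919) + m(-35) = (3290 + 4919) - 40 = 8209 - 40 = 8169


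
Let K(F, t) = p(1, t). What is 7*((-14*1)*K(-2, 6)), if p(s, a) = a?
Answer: -588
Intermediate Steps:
K(F, t) = t
7*((-14*1)*K(-2, 6)) = 7*(-14*1*6) = 7*(-14*6) = 7*(-84) = -588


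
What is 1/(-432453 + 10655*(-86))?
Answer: -1/1348783 ≈ -7.4141e-7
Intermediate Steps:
1/(-432453 + 10655*(-86)) = 1/(-432453 - 916330) = 1/(-1348783) = -1/1348783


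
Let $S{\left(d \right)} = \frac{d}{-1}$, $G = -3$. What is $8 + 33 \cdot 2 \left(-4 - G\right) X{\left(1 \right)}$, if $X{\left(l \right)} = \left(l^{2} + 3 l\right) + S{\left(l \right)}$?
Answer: $-190$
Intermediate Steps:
$S{\left(d \right)} = - d$ ($S{\left(d \right)} = d \left(-1\right) = - d$)
$X{\left(l \right)} = l^{2} + 2 l$ ($X{\left(l \right)} = \left(l^{2} + 3 l\right) - l = l^{2} + 2 l$)
$8 + 33 \cdot 2 \left(-4 - G\right) X{\left(1 \right)} = 8 + 33 \cdot 2 \left(-4 - -3\right) 1 \left(2 + 1\right) = 8 + 33 \cdot 2 \left(-4 + 3\right) 1 \cdot 3 = 8 + 33 \cdot 2 \left(-1\right) 3 = 8 + 33 \left(\left(-2\right) 3\right) = 8 + 33 \left(-6\right) = 8 - 198 = -190$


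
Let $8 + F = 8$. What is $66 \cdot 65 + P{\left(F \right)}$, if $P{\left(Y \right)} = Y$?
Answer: $4290$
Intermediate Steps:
$F = 0$ ($F = -8 + 8 = 0$)
$66 \cdot 65 + P{\left(F \right)} = 66 \cdot 65 + 0 = 4290 + 0 = 4290$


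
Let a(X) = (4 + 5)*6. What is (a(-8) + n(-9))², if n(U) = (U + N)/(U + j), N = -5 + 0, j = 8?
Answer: 4624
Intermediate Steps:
a(X) = 54 (a(X) = 9*6 = 54)
N = -5
n(U) = (-5 + U)/(8 + U) (n(U) = (U - 5)/(U + 8) = (-5 + U)/(8 + U))
(a(-8) + n(-9))² = (54 + (-5 - 9)/(8 - 9))² = (54 - 14/(-1))² = (54 - 1*(-14))² = (54 + 14)² = 68² = 4624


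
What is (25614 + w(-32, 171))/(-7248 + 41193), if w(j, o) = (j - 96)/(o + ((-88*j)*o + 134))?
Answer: 12341875246/16356092745 ≈ 0.75457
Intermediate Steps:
w(j, o) = (-96 + j)/(134 + o - 88*j*o) (w(j, o) = (-96 + j)/(o + (-88*j*o + 134)) = (-96 + j)/(o + (134 - 88*j*o)) = (-96 + j)/(134 + o - 88*j*o))
(25614 + w(-32, 171))/(-7248 + 41193) = (25614 + (-96 - 32)/(134 + 171 - 88*(-32)*171))/(-7248 + 41193) = (25614 - 128/(134 + 171 + 481536))/33945 = (25614 - 128/481841)*(1/33945) = (12341875246/481841)*(1/33945) = 12341875246/16356092745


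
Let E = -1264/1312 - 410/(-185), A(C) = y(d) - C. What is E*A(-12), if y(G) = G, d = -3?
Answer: 34209/3034 ≈ 11.275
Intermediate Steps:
A(C) = -3 - C
E = 3801/3034 (E = -1264*1/1312 - 410*(-1/185) = -79/82 + 82/37 = 3801/3034 ≈ 1.2528)
E*A(-12) = 3801*(-3 - 1*(-12))/3034 = 3801*(-3 + 12)/3034 = (3801/3034)*9 = 34209/3034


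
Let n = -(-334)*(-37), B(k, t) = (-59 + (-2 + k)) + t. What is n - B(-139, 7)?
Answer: -12165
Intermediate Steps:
B(k, t) = -61 + k + t (B(k, t) = (-61 + k) + t = -61 + k + t)
n = -12358 (n = -1*12358 = -12358)
n - B(-139, 7) = -12358 - (-61 - 139 + 7) = -12358 - 1*(-193) = -12358 + 193 = -12165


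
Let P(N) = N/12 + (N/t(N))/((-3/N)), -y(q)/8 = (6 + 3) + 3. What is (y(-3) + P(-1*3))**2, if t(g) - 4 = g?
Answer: 157609/16 ≈ 9850.6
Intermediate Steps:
y(q) = -96 (y(q) = -8*((6 + 3) + 3) = -8*(9 + 3) = -8*12 = -96)
t(g) = 4 + g
P(N) = N/12 - N**2/(3*(4 + N)) (P(N) = N/12 + (N/(4 + N))/((-3/N)) = N*(1/12) + (N/(4 + N))*(-N/3) = N/12 - N**2/(3*(4 + N)))
(y(-3) + P(-1*3))**2 = (-96 + (-1*3)*(4 - (-3)*3)/(12*(4 - 1*3)))**2 = (-96 + (1/12)*(-3)*(4 - 3*(-3))/(4 - 3))**2 = (-96 + (1/12)*(-3)*(4 + 9)/1)**2 = (-96 + (1/12)*(-3)*1*13)**2 = (-96 - 13/4)**2 = (-397/4)**2 = 157609/16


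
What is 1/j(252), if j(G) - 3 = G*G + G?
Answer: 1/63759 ≈ 1.5684e-5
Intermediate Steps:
j(G) = 3 + G + G**2 (j(G) = 3 + (G*G + G) = 3 + (G**2 + G) = 3 + (G + G**2) = 3 + G + G**2)
1/j(252) = 1/(3 + 252 + 252**2) = 1/(3 + 252 + 63504) = 1/63759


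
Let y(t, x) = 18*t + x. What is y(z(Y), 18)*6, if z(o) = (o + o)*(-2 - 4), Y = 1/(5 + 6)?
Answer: -108/11 ≈ -9.8182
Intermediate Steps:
Y = 1/11 ≈ 0.090909
z(o) = -12*o (z(o) = (2*o)*(-6) = -12*o)
y(t, x) = x + 18*t
y(z(Y), 18)*6 = (18 + 18*(-12*1/11))*6 = (18 + 18*(-12/11))*6 = (18 - 216/11)*6 = -18/11*6 = -108/11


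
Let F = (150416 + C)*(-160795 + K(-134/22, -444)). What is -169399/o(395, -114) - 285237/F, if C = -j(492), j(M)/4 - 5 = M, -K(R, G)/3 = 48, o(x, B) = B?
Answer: 11832101151953/7962617964 ≈ 1486.0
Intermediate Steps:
K(R, G) = -144 (K(R, G) = -3*48 = -144)
j(M) = 20 + 4*M
C = -1988 (C = -(20 + 4*492) = -(20 + 1968) = -1*1988 = -1988)
F = -23887853892 (F = (150416 - 1988)*(-160795 - 144) = 148428*(-160939) = -23887853892)
-169399/o(395, -114) - 285237/F = -169399/(-114) - 285237/(-23887853892) = -169399*(-1/114) - 285237*(-1/23887853892) = 169399/114 + 31693/2654205988 = 11832101151953/7962617964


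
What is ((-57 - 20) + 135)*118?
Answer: 6844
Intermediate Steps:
((-57 - 20) + 135)*118 = (-77 + 135)*118 = 58*118 = 6844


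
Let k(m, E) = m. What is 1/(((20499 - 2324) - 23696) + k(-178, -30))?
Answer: -1/5699 ≈ -0.00017547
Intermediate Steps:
1/(((20499 - 2324) - 23696) + k(-178, -30)) = 1/(((20499 - 2324) - 23696) - 178) = 1/((18175 - 23696) - 178) = 1/(-5521 - 178) = 1/(-5699) = -1/5699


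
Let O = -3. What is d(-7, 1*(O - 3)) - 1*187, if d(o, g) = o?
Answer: -194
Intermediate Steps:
d(-7, 1*(O - 3)) - 1*187 = -7 - 1*187 = -7 - 187 = -194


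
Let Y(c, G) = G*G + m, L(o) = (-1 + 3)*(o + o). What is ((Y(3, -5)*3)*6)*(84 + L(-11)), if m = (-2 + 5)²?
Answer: 24480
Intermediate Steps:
m = 9 (m = 3² = 9)
L(o) = 4*o (L(o) = 2*(2*o) = 4*o)
Y(c, G) = 9 + G² (Y(c, G) = G*G + 9 = G² + 9 = 9 + G²)
((Y(3, -5)*3)*6)*(84 + L(-11)) = (((9 + (-5)²)*3)*6)*(84 + 4*(-11)) = (((9 + 25)*3)*6)*(84 - 44) = ((34*3)*6)*40 = (102*6)*40 = 612*40 = 24480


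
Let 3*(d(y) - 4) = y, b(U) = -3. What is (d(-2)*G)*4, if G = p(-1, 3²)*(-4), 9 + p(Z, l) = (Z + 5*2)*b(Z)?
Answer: 1920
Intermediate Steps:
d(y) = 4 + y/3
p(Z, l) = -39 - 3*Z (p(Z, l) = -9 + (Z + 5*2)*(-3) = -9 + (Z + 10)*(-3) = -9 + (10 + Z)*(-3) = -9 + (-30 - 3*Z) = -39 - 3*Z)
G = 144 (G = (-39 - 3*(-1))*(-4) = (-39 + 3)*(-4) = -36*(-4) = 144)
(d(-2)*G)*4 = ((4 + (⅓)*(-2))*144)*4 = ((4 - ⅔)*144)*4 = ((10/3)*144)*4 = 480*4 = 1920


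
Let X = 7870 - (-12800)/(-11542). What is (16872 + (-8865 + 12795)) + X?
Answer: 165459712/5771 ≈ 28671.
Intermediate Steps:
X = 45411370/5771 (X = 7870 - (-12800)*(-1)/11542 = 7870 - 1*6400/5771 = 7870 - 6400/5771 = 45411370/5771 ≈ 7868.9)
(16872 + (-8865 + 12795)) + X = (16872 + (-8865 + 12795)) + 45411370/5771 = (16872 + 3930) + 45411370/5771 = 20802 + 45411370/5771 = 165459712/5771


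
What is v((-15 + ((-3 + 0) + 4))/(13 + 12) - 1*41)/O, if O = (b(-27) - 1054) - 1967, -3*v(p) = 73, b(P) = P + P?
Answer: 73/9225 ≈ 0.0079133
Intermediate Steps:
b(P) = 2*P
v(p) = -73/3 (v(p) = -⅓*73 = -73/3)
O = -3075 (O = (2*(-27) - 1054) - 1967 = (-54 - 1054) - 1967 = -1108 - 1967 = -3075)
v((-15 + ((-3 + 0) + 4))/(13 + 12) - 1*41)/O = -73/3/(-3075) = -73/3*(-1/3075) = 73/9225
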